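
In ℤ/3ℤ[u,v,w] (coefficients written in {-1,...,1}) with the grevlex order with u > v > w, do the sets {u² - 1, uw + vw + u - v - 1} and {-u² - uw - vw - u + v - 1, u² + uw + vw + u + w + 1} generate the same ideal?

Equality of ideals is decidable: compute both reduced Gröbner bases (unique for the ordering) and check whether they agree.
Buchberger on the first generating set:
f_1 = u² - 1, LT = u².
f_2 = uw + vw + u - v - 1, LT = uw.

S(f_1,f_2): lcm = u²w. S = -uvw - u² + uv + u - w.
  reduce S modulo (f_1, f_2):
  remainder v²w - uv - v² + u - v - w - 1 ≠ 0; add g_3 = v²w - uv - v² + u - v - w - 1 to the basis.

The other S-polynomials (S(f_1,g_3), S(f_2,g_3)) all reduce to 0 modulo the current basis, so we have a Gröbner basis.
Inter-reduce: drop elements whose leading term is divisible by another's, tail-reduce, and make monic.
Reduced Gröbner basis: {v²w - uv - v² + u - v - w - 1, u² - 1, uw + vw + u - v - 1}.

Buchberger on the second generating set:
h_1 = -u² - uw - vw - u + v - 1, LT = u².
h_2 = u² + uw + vw + u + w + 1, LT = u².

S(h_1,h_2): lcm = u². S = -v - w.
  reduce S modulo (h_1, h_2):
  remainder -v - w ≠ 0; add k_3 = -v - w to the basis.

The other S-polynomials (S(h_1,k_3), S(h_2,k_3)) all reduce to 0 modulo the current basis, so we have a Gröbner basis.
Inter-reduce: drop elements whose leading term is divisible by another's, tail-reduce, and make monic.
Reduced Gröbner basis: {u² + uw - w² + u + w + 1, v + w}.

Since the reduced bases disagree, the two ideals are not the same.

No, the ideals differ.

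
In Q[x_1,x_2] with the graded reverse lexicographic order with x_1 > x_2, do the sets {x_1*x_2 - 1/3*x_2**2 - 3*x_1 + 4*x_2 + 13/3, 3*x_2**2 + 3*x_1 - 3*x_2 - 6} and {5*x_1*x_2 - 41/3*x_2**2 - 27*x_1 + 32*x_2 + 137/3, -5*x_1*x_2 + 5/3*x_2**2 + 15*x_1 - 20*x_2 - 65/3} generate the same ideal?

Since reduced Gröbner bases are canonical representatives of ideals under a given ordering, it suffices to compute and compare them.
Buchberger on the first generating set:
f_1 = x_1*x_2 - 1/3*x_2**2 - 3*x_1 + 4*x_2 + 13/3, LT = x_1*x_2.
f_2 = 3*x_2**2 + 3*x_1 - 3*x_2 - 6, LT = x_2**2.

S(f_1,f_2): lcm = x_1*x_2**2. S = -1/3*x_2**3 - x_1**2 - 2*x_1*x_2 + 4*x_2**2 + 2*x_1 + 13/3*x_2.
  reduce S modulo (f_1, f_2):
  remainder -x_1**2 - 55/9*x_1 + 121/9*x_2 + 121/9 ≠ 0; add g_3 = -x_1**2 - 55/9*x_1 + 121/9*x_2 + 121/9 to the basis.

The other S-polynomials (S(f_1,g_3), S(f_2,g_3)) all reduce to 0 modulo the current basis, so we have a Gröbner basis.
Inter-reduce: drop elements whose leading term is divisible by another's, tail-reduce, and make monic.
Reduced Gröbner basis: {x_1**2 + 55/9*x_1 - 121/9*x_2 - 121/9, x_1*x_2 - 8/3*x_1 + 11/3*x_2 + 11/3, x_2**2 + x_1 - x_2 - 2}.

Buchberger on the second generating set:
h_1 = 5*x_1*x_2 - 41/3*x_2**2 - 27*x_1 + 32*x_2 + 137/3, LT = x_1*x_2.
h_2 = -5*x_1*x_2 + 5/3*x_2**2 + 15*x_1 - 20*x_2 - 65/3, LT = x_1*x_2.

S(h_1,h_2): lcm = x_1*x_2. S = -12/5*x_2**2 - 12/5*x_1 + 12/5*x_2 + 24/5.
  reduce S modulo (h_1, h_2):
  remainder -12/5*x_2**2 - 12/5*x_1 + 12/5*x_2 + 24/5 ≠ 0; add k_3 = -12/5*x_2**2 - 12/5*x_1 + 12/5*x_2 + 24/5 to the basis.

S(h_1,k_3): lcm = x_1*x_2**2. S = -41/15*x_2**3 - x_1**2 - 22/5*x_1*x_2 + 32/5*x_2**2 + 2*x_1 + 137/15*x_2.
  reduce S modulo (h_1, h_2, k_3):
  remainder -x_1**2 - 55/9*x_1 + 121/9*x_2 + 121/9 ≠ 0; add k_4 = -x_1**2 - 55/9*x_1 + 121/9*x_2 + 121/9 to the basis.

The other S-polynomials (S(h_2,k_3), S(h_1,k_4), S(h_2,k_4), S(k_3,k_4)) all reduce to 0 modulo the current basis, so we have a Gröbner basis.
Inter-reduce: drop elements whose leading term is divisible by another's, tail-reduce, and make monic.
Reduced Gröbner basis: {x_1**2 + 55/9*x_1 - 121/9*x_2 - 121/9, x_1*x_2 - 8/3*x_1 + 11/3*x_2 + 11/3, x_2**2 + x_1 - x_2 - 2}.

The two bases agree; hence the ideals are identical.

Yes, the ideals are equal.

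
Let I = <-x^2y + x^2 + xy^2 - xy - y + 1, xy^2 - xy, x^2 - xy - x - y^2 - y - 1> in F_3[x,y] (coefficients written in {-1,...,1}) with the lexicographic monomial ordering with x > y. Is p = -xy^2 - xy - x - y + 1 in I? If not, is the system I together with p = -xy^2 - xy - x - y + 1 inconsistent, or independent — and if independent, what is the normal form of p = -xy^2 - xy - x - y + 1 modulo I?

First compute the reduced Gröbner basis of I by Buchberger's algorithm.
f_1 = -x^2y + x^2 + xy^2 - xy - y + 1, LT = x^2y.
f_2 = xy^2 - xy, LT = xy^2.
f_3 = x^2 - xy - x - y^2 - y - 1, LT = x^2.

S(f_1,f_2): lcm = x^2y^2. S = -xy^3 + xy^2 + y^2 - y.
  leading term xy^3: subtract (-y)·f_2 from -xy^3 + xy^2 + y^2 - y → y^2 - y
  leading term y^2: no divisor's leading term divides it; move y^2 to the remainder.
  leading term y: no divisor's leading term divides it; move -y to the remainder.
  remainder y^2 - y ≠ 0; add h_4 = y^2 - y to the basis.

S(f_1,f_3): lcm = x^2y. S = -x^2 - xy + y^3 + y^2 - y - 1.
  leading term x^2: subtract (-1)·f_3 from -x^2 - xy + y^3 + y^2 - y - 1 → xy - x + y^3 + y + 1
  leading term xy: no divisor's leading term divides it; move xy to the remainder.
  leading term x: no divisor's leading term divides it; move -x to the remainder.
  leading term y^3: subtract (y)·h_4 from y^3 + y + 1 → y^2 + y + 1
  leading term y^2: subtract (1)·h_4 from y^2 + y + 1 → -y + 1
  leading term y: no divisor's leading term divides it; move -y to the remainder.
  leading term 1: no divisor's leading term divides it; move 1 to the remainder.
  remainder xy - x - y + 1 ≠ 0; add h_5 = xy - x - y + 1 to the basis.

S(f_1,h_5): lcm = x^2y. S = -xy^2 - xy - x + y - 1.
  leading term xy^2: subtract (-1)·f_2 from -xy^2 - xy - x + y - 1 → xy - x + y - 1
  leading term xy: subtract (1)·h_5 from xy - x + y - 1 → -y + 1
  leading term y: no divisor's leading term divides it; move -y to the remainder.
  leading term 1: no divisor's leading term divides it; move 1 to the remainder.
  remainder -y + 1 ≠ 0; add h_6 = -y + 1 to the basis.

The other S-polynomials (S(f_2,f_3), S(f_1,h_4), S(f_2,h_4), S(f_3,h_4), S(f_2,h_5), S(f_3,h_5), S(h_4,h_5), S(f_1,h_6), S(f_2,h_6), S(f_3,h_6), S(h_4,h_6), S(h_5,h_6)) all reduce to 0 modulo the current basis, so we have a Gröbner basis.
Inter-reduce: drop elements whose leading term is divisible by another's, tail-reduce, and make monic.
Reduced Gröbner basis: {x^2 + x, y - 1}.
Label its elements g_1 = x^2 + x, g_2 = y - 1.

Reduce p = -xy^2 - xy - x - y + 1 modulo G:
  leading term xy^2: subtract (-xy)·g_2 from -xy^2 - xy - x - y + 1 → xy - x - y + 1
  leading term xy: subtract (x)·g_2 from xy - x - y + 1 → -y + 1
  leading term y: subtract (-1)·g_2 from -y + 1 → 0
  normal form = 0.
Since the normal form is 0, p ∈ I.

-xy^2 - xy - x - y + 1 lies in I (it reduces to 0).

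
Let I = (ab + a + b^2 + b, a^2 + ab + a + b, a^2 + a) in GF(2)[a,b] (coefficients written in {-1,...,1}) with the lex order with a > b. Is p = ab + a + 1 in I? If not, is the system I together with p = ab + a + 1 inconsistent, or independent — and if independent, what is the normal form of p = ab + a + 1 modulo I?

First compute the reduced Gröbner basis of I by Buchberger's algorithm.
f_1 = ab + a + b^2 + b, LT = ab.
f_2 = a^2 + ab + a + b, LT = a^2.
f_3 = a^2 + a, LT = a^2.

S(f_1,f_3): lcm = a^2b. S = a^2 + ab^2.
  leading term a^2: subtract (1)·f_2 from a^2 + ab^2 → ab^2 + ab + a + b
  leading term ab^2: subtract (b)·f_1 from ab^2 + ab + a + b → a + b^3 + b^2 + b
  leading term a: no divisor's leading term divides it; move a to the remainder.
  leading term b^3: no divisor's leading term divides it; move b^3 to the remainder.
  leading term b^2: no divisor's leading term divides it; move b^2 to the remainder.
  leading term b: no divisor's leading term divides it; move b to the remainder.
  remainder a + b^3 + b^2 + b ≠ 0; add h_4 = a + b^3 + b^2 + b to the basis.

S(f_2,f_3): lcm = a^2. S = ab + b.
  leading term ab: subtract (1)·f_1 from ab + b → a + b^2
  leading term a: subtract (1)·h_4 from a + b^2 → b^3 + b
  leading term b^3: no divisor's leading term divides it; move b^3 to the remainder.
  leading term b: no divisor's leading term divides it; move b to the remainder.
  remainder b^3 + b ≠ 0; add h_5 = b^3 + b to the basis.

The other S-polynomials (S(f_1,f_2), S(f_1,h_4), S(f_2,h_4), S(f_3,h_4), S(f_1,h_5), S(f_2,h_5), S(f_3,h_5), S(h_4,h_5)) all reduce to 0 modulo the current basis, so we have a Gröbner basis.
Inter-reduce: drop elements whose leading term is divisible by another's, tail-reduce, and make monic.
Reduced Gröbner basis: {a + b^2, b^3 + b}.
Label its elements g_1 = a + b^2, g_2 = b^3 + b.

Reduce p = ab + a + 1 modulo G:
  leading term ab: subtract (b)·g_1 from ab + a + 1 → a + b^3 + 1
  leading term a: subtract (1)·g_1 from a + b^3 + 1 → b^3 + b^2 + 1
  leading term b^3: subtract (1)·g_2 from b^3 + b^2 + 1 → b^2 + b + 1
  leading term b^2: no divisor's leading term divides it; move b^2 to the remainder.
  leading term b: no divisor's leading term divides it; move b to the remainder.
  leading term 1: no divisor's leading term divides it; move 1 to the remainder.
  normal form = b^2 + b + 1.
The normal form is nonzero, so p ∉ I. Since p minus its normal form lies in I, I + (p) = I + (r) where r = b^2 + b + 1; decide whether this ideal is the whole ring.
Run Buchberger on G together with r (pairs among the g_i already reduce to 0 since G is a Gröbner basis):
g_1 = a + b^2, LT = a.
g_2 = b^3 + b, LT = b^3.
r = b^2 + b + 1, LT = b^2.

S(g_2,r): lcm = b^3. S = b^2.
  leading term b^2: subtract (1)·r from b^2 → b + 1
  leading term b: no divisor's leading term divides it; move b to the remainder.
  leading term 1: no divisor's leading term divides it; move 1 to the remainder.
  remainder b + 1 ≠ 0; add m_4 = b + 1 to the basis.

S(g_2,m_4): lcm = b^3. S = b^2 + b.
  leading term b^2: subtract (1)·r from b^2 + b → 1
  leading term 1: no divisor's leading term divides it; move 1 to the remainder.
  remainder 1 ≠ 0; add m_5 = 1 to the basis.

The other S-polynomials (S(g_1,g_2), S(g_1,r), S(g_1,m_4), S(r,m_4), S(g_1,m_5), S(g_2,m_5), S(r,m_5), S(m_4,m_5)) all reduce to 0 modulo the current basis, so we have a Gröbner basis.
Inter-reduce: drop elements whose leading term is divisible by another's, tail-reduce, and make monic.
Reduced Gröbner basis: {1}.
The reduced Gröbner basis of I + (p) is {1}: the ideal is the whole ring, so the enlarged system has no common solution — adjoining p is inconsistent.

Adjoining ab + a + 1 makes the ideal the whole ring: the system is inconsistent.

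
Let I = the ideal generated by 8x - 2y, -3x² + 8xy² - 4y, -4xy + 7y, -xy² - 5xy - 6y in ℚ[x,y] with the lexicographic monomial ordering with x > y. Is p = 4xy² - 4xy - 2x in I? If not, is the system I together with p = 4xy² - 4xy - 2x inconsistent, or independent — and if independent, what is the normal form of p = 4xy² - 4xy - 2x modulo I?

First compute the reduced Gröbner basis of I by Buchberger's algorithm.
f_1 = 8x - 2y, LT = x.
f_2 = -3x² + 8xy² - 4y, LT = x².
f_3 = -4xy + 7y, LT = xy.
f_4 = -xy² - 5xy - 6y, LT = xy².

S(f_1,f_2): lcm = x². S = 8/3xy² - ¼xy - 4/3y.
  leading term xy²: subtract (⅓y²)·f_1 from 8/3xy² - ¼xy - 4/3y → -¼xy + ⅔y³ - 4/3y
  leading term xy: subtract (-1/32y)·f_1 from -¼xy + ⅔y³ - 4/3y → ⅔y³ - 1/16y² - 4/3y
  leading term y³: no divisor's leading term divides it; move ⅔y³ to the remainder.
  leading term y²: no divisor's leading term divides it; move -1/16y² to the remainder.
  leading term y: no divisor's leading term divides it; move -4/3y to the remainder.
  remainder ⅔y³ - 1/16y² - 4/3y ≠ 0; add h_5 = ⅔y³ - 1/16y² - 4/3y to the basis.

S(f_1,f_3): lcm = xy. S = -¼y² + 7/4y.
  leading term y²: no divisor's leading term divides it; move -¼y² to the remainder.
  leading term y: no divisor's leading term divides it; move 7/4y to the remainder.
  remainder -¼y² + 7/4y ≠ 0; add h_6 = -¼y² + 7/4y to the basis.

S(f_1,f_4): lcm = xy². S = -5xy - ¼y³ - 6y.
  leading term xy: subtract (-⅝y)·f_1 from -5xy - ¼y³ - 6y → -¼y³ - 5/4y² - 6y
  leading term y³: subtract (-⅜)·h_5 from -¼y³ - 5/4y² - 6y → -163/128y² - 13/2y
  leading term y²: subtract (163/32)·h_6 from -163/128y² - 13/2y → -1973/128y
  leading term y: no divisor's leading term divides it; move -1973/128y to the remainder.
  remainder -1973/128y ≠ 0; add h_7 = -1973/128y to the basis.

S(f_2,f_3): lcm = x²y. S = -8/3xy³ + 7/4xy + 4/3y².
  leading term xy³: subtract (-⅓y³)·f_1 from -8/3xy³ + 7/4xy + 4/3y² → 7/4xy - ⅔y⁴ + 4/3y²
  leading term xy: subtract (7/32y)·f_1 from 7/4xy - ⅔y⁴ + 4/3y² → -⅔y⁴ + 85/48y²
  leading term y⁴: subtract (-y)·h_5 from -⅔y⁴ + 85/48y² → -1/16y³ + 7/16y²
  leading term y³: subtract (-3/32)·h_5 from -1/16y³ + 7/16y² → 221/512y² - ⅛y
  leading term y²: subtract (-221/128)·h_6 from 221/512y² - ⅛y → 1483/512y
  leading term y: subtract (-1483/7892)·h_7 from 1483/512y → 0
  remainder 0.

S(f_2,f_4): lcm = x²y². S = -5x²y - 8/3xy⁴ - 6xy + 4/3y³.
  leading term x²y: subtract (-⅝xy)·f_1 from -5x²y - 8/3xy⁴ - 6xy + 4/3y³ → -8/3xy⁴ - 5/4xy² - 6xy + 4/3y³
  leading term xy⁴: subtract (-⅓y⁴)·f_1 from -8/3xy⁴ - 5/4xy² - 6xy + 4/3y³ → -5/4xy² - 6xy - ⅔y⁵ + 4/3y³
  leading term xy²: subtract (-5/32y²)·f_1 from -5/4xy² - 6xy - ⅔y⁵ + 4/3y³ → -6xy - ⅔y⁵ + 49/48y³
  leading term xy: subtract (-¾y)·f_1 from -6xy - ⅔y⁵ + 49/48y³ → -⅔y⁵ + 49/48y³ - 3/2y²
  leading term y⁵: subtract (-y²)·h_5 from -⅔y⁵ + 49/48y³ - 3/2y² → -1/16y⁴ - 5/16y³ - 3/2y²
  leading term y⁴: subtract (-3/32y)·h_5 from -1/16y⁴ - 5/16y³ - 3/2y² → -163/512y³ - 13/8y²
  leading term y³: subtract (-489/1024)·h_5 from -163/512y³ - 13/8y² → -27113/16384y² - 163/256y
  leading term y²: subtract (27113/4096)·h_6 from -27113/16384y² - 163/256y → -200223/16384y
  leading term y: subtract (200223/252544)·h_7 from -200223/16384y → 0
  remainder 0.

S(f_3,f_4): lcm = xy². S = -5xy - 7/4y² - 6y.
  leading term xy: subtract (-⅝y)·f_1 from -5xy - 7/4y² - 6y → -3y² - 6y
  leading term y²: subtract (12)·h_6 from -3y² - 6y → -27y
  leading term y: subtract (3456/1973)·h_7 from -27y → 0
  remainder 0.

S(f_1,h_5): leading monomials are coprime, so the S-polynomial reduces to 0 (Buchberger's first criterion).
S(f_2,h_5): leading monomials are coprime, so the S-polynomial reduces to 0 (Buchberger's first criterion).
S(f_3,h_5): lcm = xy³. S = 3/32xy² + 2xy - 7/4y³.
  leading term xy²: subtract (3/256y²)·f_1 from 3/32xy² + 2xy - 7/4y³ → 2xy - 221/128y³
  leading term xy: subtract (¼y)·f_1 from 2xy - 221/128y³ → -221/128y³ + ½y²
  leading term y³: subtract (-663/256)·h_5 from -221/128y³ + ½y² → 1385/4096y² - 221/64y
  leading term y²: subtract (-1385/1024)·h_6 from 1385/4096y² - 221/64y → -4449/4096y
  leading term y: subtract (4449/63136)·h_7 from -4449/4096y → 0
  remainder 0.

S(f_4,h_5): lcm = xy³. S = 163/32xy² + 2xy + 6y².
  leading term xy²: subtract (163/256y²)·f_1 from 163/32xy² + 2xy + 6y² → 2xy + 163/128y³ + 6y²
  leading term xy: subtract (¼y)·f_1 from 2xy + 163/128y³ + 6y² → 163/128y³ + 13/2y²
  leading term y³: subtract (489/256)·h_5 from 163/128y³ + 13/2y² → 27113/4096y² + 163/64y
  leading term y²: subtract (-27113/1024)·h_6 from 27113/4096y² + 163/64y → 200223/4096y
  leading term y: subtract (-200223/63136)·h_7 from 200223/4096y → 0
  remainder 0.

S(f_1,h_6): leading monomials are coprime, so the S-polynomial reduces to 0 (Buchberger's first criterion).
S(f_2,h_6): leading monomials are coprime, so the S-polynomial reduces to 0 (Buchberger's first criterion).
S(f_3,h_6): lcm = xy². S = 7xy - 7/4y².
  leading term xy: subtract (⅞y)·f_1 from 7xy - 7/4y² → 0
  remainder 0.

S(f_4,h_6): lcm = xy². S = 12xy + 6y.
  leading term xy: subtract (3/2y)·f_1 from 12xy + 6y → 3y² + 6y
  leading term y²: subtract (-12)·h_6 from 3y² + 6y → 27y
  leading term y: subtract (-3456/1973)·h_7 from 27y → 0
  remainder 0.

S(h_5,h_6): lcm = y³. S = 221/32y² - 2y.
  leading term y²: subtract (-221/8)·h_6 from 221/32y² - 2y → 1483/32y
  leading term y: subtract (-5932/1973)·h_7 from 1483/32y → 0
  remainder 0.

S(f_1,h_7): leading monomials are coprime, so the S-polynomial reduces to 0 (Buchberger's first criterion).
S(f_2,h_7): leading monomials are coprime, so the S-polynomial reduces to 0 (Buchberger's first criterion).
S(f_3,h_7): lcm = xy. S = -7/4y.
  leading term y: subtract (224/1973)·h_7 from -7/4y → 0
  remainder 0.

S(f_4,h_7): lcm = xy². S = 5xy + 6y.
  leading term xy: subtract (⅝y)·f_1 from 5xy + 6y → 5/4y² + 6y
  leading term y²: subtract (-5)·h_6 from 5/4y² + 6y → 59/4y
  leading term y: subtract (-1888/1973)·h_7 from 59/4y → 0
  remainder 0.

S(h_5,h_7): lcm = y³. S = -3/32y² - 2y.
  leading term y²: subtract (⅜)·h_6 from -3/32y² - 2y → -85/32y
  leading term y: subtract (340/1973)·h_7 from -85/32y → 0
  remainder 0.

S(h_6,h_7): lcm = y². S = -7y.
  leading term y: subtract (896/1973)·h_7 from -7y → 0
  remainder 0.

Every S-polynomial of the final basis reduces to 0, so we have a Gröbner basis.
Inter-reduce: drop elements whose leading term is divisible by another's, tail-reduce, and make monic.
Reduced Gröbner basis: {x, y}.
Label its elements g_1 = x, g_2 = y.

Reduce p = 4xy² - 4xy - 2x modulo G:
  leading term xy²: subtract (4y²)·g_1 from 4xy² - 4xy - 2x → -4xy - 2x
  leading term xy: subtract (-4y)·g_1 from -4xy - 2x → -2x
  leading term x: subtract (-2)·g_1 from -2x → 0
  normal form = 0.
Since the normal form is 0, p ∈ I.

4xy² - 4xy - 2x lies in I (it reduces to 0).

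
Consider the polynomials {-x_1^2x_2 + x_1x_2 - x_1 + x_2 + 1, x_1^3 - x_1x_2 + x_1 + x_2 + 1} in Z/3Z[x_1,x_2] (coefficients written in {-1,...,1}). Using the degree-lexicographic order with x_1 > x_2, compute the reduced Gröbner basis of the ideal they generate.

G = {x_1^3 + x_2^2 - x_1 + x_2, x_2^3 - x_1^2 - x_1 + x_2 - 1, x_1x_2 + x_2^2 + x_1 - 1}

f_1 = -x_1^2x_2 + x_1x_2 - x_1 + x_2 + 1, LT = x_1^2x_2.
f_2 = x_1^3 - x_1x_2 + x_1 + x_2 + 1, LT = x_1^3.

S(f_1,f_2): lcm = x_1^3x_2. S = -x_1^2x_2 + x_1x_2^2 + x_1^2 + x_1x_2 - x_2^2 - x_1 - x_2.
  leading term x_1^2x_2: subtract (1)·f_1 from -x_1^2x_2 + x_1x_2^2 + x_1^2 + x_1x_2 - x_2^2 - x_1 - x_2 → x_1x_2^2 + x_1^2 - x_2^2 + x_2 - 1
  leading term x_1x_2^2: no divisor's leading term divides it; move x_1x_2^2 to the remainder.
  leading term x_1^2: no divisor's leading term divides it; move x_1^2 to the remainder.
  leading term x_2^2: no divisor's leading term divides it; move -x_2^2 to the remainder.
  leading term x_2: no divisor's leading term divides it; move x_2 to the remainder.
  leading term 1: no divisor's leading term divides it; move -1 to the remainder.
  remainder x_1x_2^2 + x_1^2 - x_2^2 + x_2 - 1 ≠ 0; add g_3 = x_1x_2^2 + x_1^2 - x_2^2 + x_2 - 1 to the basis.

S(f_1,g_3): lcm = x_1^2x_2^2. S = -x_1^3 - x_2^2 + x_1 - x_2.
  leading term x_1^3: subtract (-1)·f_2 from -x_1^3 - x_2^2 + x_1 - x_2 → -x_1x_2 - x_2^2 - x_1 + 1
  leading term x_1x_2: no divisor's leading term divides it; move -x_1x_2 to the remainder.
  leading term x_2^2: no divisor's leading term divides it; move -x_2^2 to the remainder.
  leading term x_1: no divisor's leading term divides it; move -x_1 to the remainder.
  leading term 1: no divisor's leading term divides it; move 1 to the remainder.
  remainder -x_1x_2 - x_2^2 - x_1 + 1 ≠ 0; add g_4 = -x_1x_2 - x_2^2 - x_1 + 1 to the basis.

S(f_2,g_3): lcm = x_1^3x_2^2. S = -x_1^4 + x_1^2x_2^2 - x_1x_2^3 - x_1^2x_2 + x_1x_2^2 + x_2^3 + x_1^2 + x_2^2.
  leading term x_1^4: subtract (-x_1)·f_2 from -x_1^4 + x_1^2x_2^2 - x_1x_2^3 - x_1^2x_2 + x_1x_2^2 + x_2^3 + x_1^2 + x_2^2 → x_1^2x_2^2 - x_1x_2^3 + x_1^2x_2 + x_1x_2^2 + x_2^3 - x_1^2 + x_1x_2 + x_2^2 + x_1
  leading term x_1^2x_2^2: subtract (-x_2)·f_1 from x_1^2x_2^2 - x_1x_2^3 + x_1^2x_2 + x_1x_2^2 + x_2^3 - x_1^2 + x_1x_2 + x_2^2 + x_1 → -x_1x_2^3 + x_1^2x_2 - x_1x_2^2 + x_2^3 - x_1^2 - x_2^2 + x_1 + x_2
  leading term x_1x_2^3: subtract (-x_2)·g_3 from -x_1x_2^3 + x_1^2x_2 - x_1x_2^2 + x_2^3 - x_1^2 - x_2^2 + x_1 + x_2 → -x_1^2x_2 - x_1x_2^2 - x_1^2 + x_1
  leading term x_1^2x_2: subtract (1)·f_1 from -x_1^2x_2 - x_1x_2^2 - x_1^2 + x_1 → -x_1x_2^2 - x_1^2 - x_1x_2 - x_1 - x_2 - 1
  leading term x_1x_2^2: subtract (-1)·g_3 from -x_1x_2^2 - x_1^2 - x_1x_2 - x_1 - x_2 - 1 → -x_1x_2 - x_2^2 - x_1 + 1
  leading term x_1x_2: subtract (1)·g_4 from -x_1x_2 - x_2^2 - x_1 + 1 → 0
  remainder 0.

S(f_1,g_4): lcm = x_1^2x_2. S = -x_1x_2^2 - x_1^2 - x_1x_2 - x_1 - x_2 - 1.
  leading term x_1x_2^2: subtract (-1)·g_3 from -x_1x_2^2 - x_1^2 - x_1x_2 - x_1 - x_2 - 1 → -x_1x_2 - x_2^2 - x_1 + 1
  leading term x_1x_2: subtract (1)·g_4 from -x_1x_2 - x_2^2 - x_1 + 1 → 0
  remainder 0.

S(f_2,g_4): lcm = x_1^3x_2. S = -x_1^2x_2^2 - x_1^3 - x_1x_2^2 + x_1^2 + x_1x_2 + x_2^2 + x_2.
  leading term x_1^2x_2^2: subtract (x_2)·f_1 from -x_1^2x_2^2 - x_1^3 - x_1x_2^2 + x_1^2 + x_1x_2 + x_2^2 + x_2 → -x_1^3 + x_1x_2^2 + x_1^2 - x_1x_2
  leading term x_1^3: subtract (-1)·f_2 from -x_1^3 + x_1x_2^2 + x_1^2 - x_1x_2 → x_1x_2^2 + x_1^2 + x_1x_2 + x_1 + x_2 + 1
  leading term x_1x_2^2: subtract (1)·g_3 from x_1x_2^2 + x_1^2 + x_1x_2 + x_1 + x_2 + 1 → x_1x_2 + x_2^2 + x_1 - 1
  leading term x_1x_2: subtract (-1)·g_4 from x_1x_2 + x_2^2 + x_1 - 1 → 0
  remainder 0.

S(g_3,g_4): lcm = x_1x_2^2. S = -x_2^3 + x_1^2 - x_1x_2 - x_2^2 - x_2 - 1.
  leading term x_2^3: no divisor's leading term divides it; move -x_2^3 to the remainder.
  leading term x_1^2: no divisor's leading term divides it; move x_1^2 to the remainder.
  leading term x_1x_2: subtract (1)·g_4 from -x_1x_2 - x_2^2 - x_2 - 1 → x_1 - x_2 + 1
  leading term x_1: no divisor's leading term divides it; move x_1 to the remainder.
  leading term x_2: no divisor's leading term divides it; move -x_2 to the remainder.
  leading term 1: no divisor's leading term divides it; move 1 to the remainder.
  remainder -x_2^3 + x_1^2 + x_1 - x_2 + 1 ≠ 0; add g_5 = -x_2^3 + x_1^2 + x_1 - x_2 + 1 to the basis.

S(f_1,g_5): lcm = x_1^2x_2^3. S = x_1^4 - x_1x_2^3 + x_1^3 - x_1^2x_2 + x_1x_2^2 - x_2^3 + x_1^2 - x_2^2.
  leading term x_1^4: subtract (x_1)·f_2 from x_1^4 - x_1x_2^3 + x_1^3 - x_1^2x_2 + x_1x_2^2 - x_2^3 + x_1^2 - x_2^2 → -x_1x_2^3 + x_1^3 + x_1x_2^2 - x_2^3 - x_1x_2 - x_2^2 - x_1
  leading term x_1x_2^3: subtract (-x_2)·g_3 from -x_1x_2^3 + x_1^3 + x_1x_2^2 - x_2^3 - x_1x_2 - x_2^2 - x_1 → x_1^3 + x_1^2x_2 + x_1x_2^2 + x_2^3 - x_1x_2 - x_1 - x_2
  leading term x_1^3: subtract (1)·f_2 from x_1^3 + x_1^2x_2 + x_1x_2^2 + x_2^3 - x_1x_2 - x_1 - x_2 → x_1^2x_2 + x_1x_2^2 + x_2^3 + x_1 + x_2 - 1
  leading term x_1^2x_2: subtract (-1)·f_1 from x_1^2x_2 + x_1x_2^2 + x_2^3 + x_1 + x_2 - 1 → x_1x_2^2 + x_2^3 + x_1x_2 - x_2
  leading term x_1x_2^2: subtract (1)·g_3 from x_1x_2^2 + x_2^3 + x_1x_2 - x_2 → x_2^3 - x_1^2 + x_1x_2 + x_2^2 + x_2 + 1
  leading term x_2^3: subtract (-1)·g_5 from x_2^3 - x_1^2 + x_1x_2 + x_2^2 + x_2 + 1 → x_1x_2 + x_2^2 + x_1 - 1
  leading term x_1x_2: subtract (-1)·g_4 from x_1x_2 + x_2^2 + x_1 - 1 → 0
  remainder 0.

S(f_2,g_5): leading monomials are coprime, so the S-polynomial reduces to 0 (Buchberger's first criterion).
S(g_3,g_5): lcm = x_1x_2^3. S = x_1^3 + x_1^2x_2 - x_2^3 + x_1^2 - x_1x_2 + x_2^2 + x_1 - x_2.
  leading term x_1^3: subtract (1)·f_2 from x_1^3 + x_1^2x_2 - x_2^3 + x_1^2 - x_1x_2 + x_2^2 + x_1 - x_2 → x_1^2x_2 - x_2^3 + x_1^2 + x_2^2 + x_2 - 1
  leading term x_1^2x_2: subtract (-1)·f_1 from x_1^2x_2 - x_2^3 + x_1^2 + x_2^2 + x_2 - 1 → -x_2^3 + x_1^2 + x_1x_2 + x_2^2 - x_1 - x_2
  leading term x_2^3: subtract (1)·g_5 from -x_2^3 + x_1^2 + x_1x_2 + x_2^2 - x_1 - x_2 → x_1x_2 + x_2^2 + x_1 - 1
  leading term x_1x_2: subtract (-1)·g_4 from x_1x_2 + x_2^2 + x_1 - 1 → 0
  remainder 0.

S(g_4,g_5): lcm = x_1x_2^3. S = x_2^4 + x_1^3 + x_1x_2^2 + x_1^2 - x_1x_2 - x_2^2 + x_1.
  leading term x_2^4: subtract (-x_2)·g_5 from x_2^4 + x_1^3 + x_1x_2^2 + x_1^2 - x_1x_2 - x_2^2 + x_1 → x_1^3 + x_1^2x_2 + x_1x_2^2 + x_1^2 + x_2^2 + x_1 + x_2
  leading term x_1^3: subtract (1)·f_2 from x_1^3 + x_1^2x_2 + x_1x_2^2 + x_1^2 + x_2^2 + x_1 + x_2 → x_1^2x_2 + x_1x_2^2 + x_1^2 + x_1x_2 + x_2^2 - 1
  leading term x_1^2x_2: subtract (-1)·f_1 from x_1^2x_2 + x_1x_2^2 + x_1^2 + x_1x_2 + x_2^2 - 1 → x_1x_2^2 + x_1^2 - x_1x_2 + x_2^2 - x_1 + x_2
  leading term x_1x_2^2: subtract (1)·g_3 from x_1x_2^2 + x_1^2 - x_1x_2 + x_2^2 - x_1 + x_2 → -x_1x_2 - x_2^2 - x_1 + 1
  leading term x_1x_2: subtract (1)·g_4 from -x_1x_2 - x_2^2 - x_1 + 1 → 0
  remainder 0.

Every S-polynomial of the final basis reduces to 0, so we have a Gröbner basis.
Inter-reduce: drop elements whose leading term is divisible by another's, tail-reduce, and make monic.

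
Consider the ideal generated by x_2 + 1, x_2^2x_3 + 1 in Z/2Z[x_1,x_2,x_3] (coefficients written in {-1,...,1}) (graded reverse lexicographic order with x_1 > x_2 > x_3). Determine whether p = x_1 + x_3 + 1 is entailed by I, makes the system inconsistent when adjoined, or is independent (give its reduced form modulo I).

First compute the reduced Gröbner basis of I by Buchberger's algorithm.
f_1 = x_2 + 1, LT = x_2.
f_2 = x_2^2x_3 + 1, LT = x_2^2x_3.

S(f_1,f_2): lcm = x_2^2x_3. S = x_2x_3 + 1.
  leading term x_2x_3: subtract (x_3)·f_1 from x_2x_3 + 1 → x_3 + 1
  leading term x_3: no divisor's leading term divides it; move x_3 to the remainder.
  leading term 1: no divisor's leading term divides it; move 1 to the remainder.
  remainder x_3 + 1 ≠ 0; add h_3 = x_3 + 1 to the basis.

The other S-polynomials (S(f_1,h_3), S(f_2,h_3)) all reduce to 0 modulo the current basis, so we have a Gröbner basis.
Inter-reduce: drop elements whose leading term is divisible by another's, tail-reduce, and make monic.
Reduced Gröbner basis: {x_2 + 1, x_3 + 1}.
Label its elements g_1 = x_2 + 1, g_2 = x_3 + 1.

Reduce p = x_1 + x_3 + 1 modulo G:
  leading term x_1: no divisor's leading term divides it; move x_1 to the remainder.
  leading term x_3: subtract (1)·g_2 from x_3 + 1 → 0
  normal form = x_1.
The normal form is nonzero, so p ∉ I. Since p minus its normal form lies in I, I + (p) = I + (r) where r = x_1; decide whether this ideal is the whole ring.
Run Buchberger on G together with r (pairs among the g_i already reduce to 0 since G is a Gröbner basis):
g_1 = x_2 + 1, LT = x_2.
g_2 = x_3 + 1, LT = x_3.
r = x_1, LT = x_1.

The S-polynomials (S(g_1,g_2), S(g_1,r), S(g_2,r)) all reduce to 0 modulo the current basis, so we have a Gröbner basis.
Inter-reduce: drop elements whose leading term is divisible by another's, tail-reduce, and make monic.
Reduced Gröbner basis: {x_1, x_2 + 1, x_3 + 1}.
The reduced Gröbner basis of I + (p) is {x_1, x_2 + 1, x_3 + 1} ≠ {1}, a proper ideal, so the enlarged system stays consistent: p is independent of I, with normal form x_1.

x_1 + x_3 + 1 is independent of I; its normal form modulo I is x_1.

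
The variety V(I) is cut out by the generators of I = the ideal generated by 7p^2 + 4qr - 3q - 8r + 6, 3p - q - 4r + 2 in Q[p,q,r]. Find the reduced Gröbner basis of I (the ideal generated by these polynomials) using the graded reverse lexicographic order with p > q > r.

G = {q^2 + 92/7qr + 16r^2 - 55/7q - 184/7r + 82/7, p - 1/3q - 4/3r + 2/3}

f_1 = 7p^2 + 4qr - 3q - 8r + 6, LT = p^2.
f_2 = 3p - q - 4r + 2, LT = p.

S(f_1,f_2): lcm = p^2. S = 1/3pq + 4/3pr + 4/7qr - 2/3p - 3/7q - 8/7r + 6/7.
  leading term pq: subtract (1/9q)·f_2 from 1/3pq + 4/3pr + 4/7qr - 2/3p - 3/7q - 8/7r + 6/7 → 1/9q^2 + 4/3pr + 64/63qr - 2/3p - 41/63q - 8/7r + 6/7
  leading term q^2: no divisor's leading term divides it; move 1/9q^2 to the remainder.
  leading term pr: subtract (4/9r)·f_2 from 4/3pr + 64/63qr - 2/3p - 41/63q - 8/7r + 6/7 → 92/63qr + 16/9r^2 - 2/3p - 41/63q - 128/63r + 6/7
  leading term qr: no divisor's leading term divides it; move 92/63qr to the remainder.
  leading term r^2: no divisor's leading term divides it; move 16/9r^2 to the remainder.
  leading term p: subtract (-2/9)·f_2 from -2/3p - 41/63q - 128/63r + 6/7 → -55/63q - 184/63r + 82/63
  leading term q: no divisor's leading term divides it; move -55/63q to the remainder.
  leading term r: no divisor's leading term divides it; move -184/63r to the remainder.
  leading term 1: no divisor's leading term divides it; move 82/63 to the remainder.
  remainder 1/9q^2 + 92/63qr + 16/9r^2 - 55/63q - 184/63r + 82/63 ≠ 0; add g_3 = 1/9q^2 + 92/63qr + 16/9r^2 - 55/63q - 184/63r + 82/63 to the basis.

S(f_1,g_3): leading monomials are coprime, so the S-polynomial reduces to 0 (Buchberger's first criterion).
S(f_2,g_3): leading monomials are coprime, so the S-polynomial reduces to 0 (Buchberger's first criterion).
Every S-polynomial of the final basis reduces to 0, so we have a Gröbner basis.
Inter-reduce: drop elements whose leading term is divisible by another's, tail-reduce, and make monic.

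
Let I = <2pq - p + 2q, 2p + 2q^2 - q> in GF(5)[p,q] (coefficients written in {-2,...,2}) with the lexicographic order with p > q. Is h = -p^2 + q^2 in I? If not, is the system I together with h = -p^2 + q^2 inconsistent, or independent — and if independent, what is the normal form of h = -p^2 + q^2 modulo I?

First compute the reduced Gröbner basis of I by Buchberger's algorithm.
f_1 = 2pq - p + 2q, LT = pq.
f_2 = 2p + 2q^2 - q, LT = p.

S(f_1,f_2): lcm = pq. S = 2p - q^3 - 2q^2 + q.
  leading term p: subtract (1)·f_2 from 2p - q^3 - 2q^2 + q → -q^3 + q^2 + 2q
  leading term q^3: no divisor's leading term divides it; move -q^3 to the remainder.
  leading term q^2: no divisor's leading term divides it; move q^2 to the remainder.
  leading term q: no divisor's leading term divides it; move 2q to the remainder.
  remainder -q^3 + q^2 + 2q ≠ 0; add k_3 = -q^3 + q^2 + 2q to the basis.

The other S-polynomials (S(f_1,k_3), S(f_2,k_3)) all reduce to 0 modulo the current basis, so we have a Gröbner basis.
Inter-reduce: drop elements whose leading term is divisible by another's, tail-reduce, and make monic.
Reduced Gröbner basis: {p + q^2 + 2q, q^3 - q^2 - 2q}.
Label its elements g_1 = p + q^2 + 2q, g_2 = q^3 - q^2 - 2q.

Reduce h = -p^2 + q^2 modulo G:
  leading term p^2: subtract (-p)·g_1 from -p^2 + q^2 → pq^2 + 2pq + q^2
  leading term pq^2: subtract (q^2)·g_1 from pq^2 + 2pq + q^2 → 2pq - q^4 - 2q^3 + q^2
  leading term pq: subtract (2q)·g_1 from 2pq - q^4 - 2q^3 + q^2 → -q^4 + q^3 + 2q^2
  leading term q^4: subtract (-q)·g_2 from -q^4 + q^3 + 2q^2 → 0
  normal form = 0.
Since the normal form is 0, h ∈ I.

-p^2 + q^2 lies in I (it reduces to 0).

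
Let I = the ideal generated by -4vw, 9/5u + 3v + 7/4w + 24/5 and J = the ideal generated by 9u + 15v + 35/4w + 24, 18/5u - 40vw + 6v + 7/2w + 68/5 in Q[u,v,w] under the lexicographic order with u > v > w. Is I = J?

No, the ideals differ.

Since reduced Gröbner bases are canonical representatives of ideals under a given ordering, it suffices to compute and compare them.
Buchberger on the first generating set:
f_1 = -4vw, LT = vw.
f_2 = 9/5u + 3v + 7/4w + 24/5, LT = u.

The S-polynomials (S(f_1,f_2)) all reduce to 0 modulo the current basis, so we have a Gröbner basis.
Inter-reduce: drop elements whose leading term is divisible by another's, tail-reduce, and make monic.
Reduced Gröbner basis: {u + 5/3v + 35/36w + 8/3, vw}.

Buchberger on the second generating set:
h_1 = 9u + 15v + 35/4w + 24, LT = u.
h_2 = 18/5u - 40vw + 6v + 7/2w + 68/5, LT = u.

S(h_1,h_2): lcm = u. S = 100/9vw - 10/9.
  leading term vw: no divisor's leading term divides it; move 100/9vw to the remainder.
  leading term 1: no divisor's leading term divides it; move -10/9 to the remainder.
  remainder 100/9vw - 10/9 ≠ 0; add k_3 = 100/9vw - 10/9 to the basis.

The other S-polynomials (S(h_1,k_3), S(h_2,k_3)) all reduce to 0 modulo the current basis, so we have a Gröbner basis.
Inter-reduce: drop elements whose leading term is divisible by another's, tail-reduce, and make monic.
Reduced Gröbner basis: {u + 5/3v + 35/36w + 8/3, vw - 1/10}.

The bases are distinct; the ideals are different.
The choice of monomial ordering does not affect the verdict — as long as both bases are computed under the same ordering, their equality decides ideal equality.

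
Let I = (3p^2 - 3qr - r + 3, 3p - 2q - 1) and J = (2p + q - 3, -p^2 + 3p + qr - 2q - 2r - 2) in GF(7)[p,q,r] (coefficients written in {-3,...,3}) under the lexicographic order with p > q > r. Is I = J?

Two ideals are equal iff their reduced Gröbner bases coincide (the reduced basis is unique for a fixed ordering).
Buchberger on the first generating set:
f_1 = 3p^2 - 3qr - r + 3, LT = p^2.
f_2 = 3p - 2q - 1, LT = p.

S(f_1,f_2): lcm = p^2. S = 3pq - 2p - qr + 2r + 1.
  leading term pq: subtract (q)·f_2 from 3pq - 2p - qr + 2r + 1 → -2p + 2q^2 - qr + q + 2r + 1
  leading term p: subtract (-3)·f_2 from -2p + 2q^2 - qr + q + 2r + 1 → 2q^2 - qr + 2q + 2r - 2
  leading term q^2: no divisor's leading term divides it; move 2q^2 to the remainder.
  leading term qr: no divisor's leading term divides it; move -qr to the remainder.
  leading term q: no divisor's leading term divides it; move 2q to the remainder.
  leading term r: no divisor's leading term divides it; move 2r to the remainder.
  leading term 1: no divisor's leading term divides it; move -2 to the remainder.
  remainder 2q^2 - qr + 2q + 2r - 2 ≠ 0; add g_3 = 2q^2 - qr + 2q + 2r - 2 to the basis.

The other S-polynomials (S(f_1,g_3), S(f_2,g_3)) all reduce to 0 modulo the current basis, so we have a Gröbner basis.
Inter-reduce: drop elements whose leading term is divisible by another's, tail-reduce, and make monic.
Reduced Gröbner basis: {p - 3q + 2, q^2 + 3qr + q + r - 1}.

Buchberger on the second generating set:
h_1 = 2p + q - 3, LT = p.
h_2 = -p^2 + 3p + qr - 2q - 2r - 2, LT = p^2.

S(h_1,h_2): lcm = p^2. S = -3pq - 2p + qr - 2q - 2r - 2.
  leading term pq: subtract (2q)·h_1 from -3pq - 2p + qr - 2q - 2r - 2 → -2p - 2q^2 + qr - 3q - 2r - 2
  leading term p: subtract (-1)·h_1 from -2p - 2q^2 + qr - 3q - 2r - 2 → -2q^2 + qr - 2q - 2r + 2
  leading term q^2: no divisor's leading term divides it; move -2q^2 to the remainder.
  leading term qr: no divisor's leading term divides it; move qr to the remainder.
  leading term q: no divisor's leading term divides it; move -2q to the remainder.
  leading term r: no divisor's leading term divides it; move -2r to the remainder.
  leading term 1: no divisor's leading term divides it; move 2 to the remainder.
  remainder -2q^2 + qr - 2q - 2r + 2 ≠ 0; add k_3 = -2q^2 + qr - 2q - 2r + 2 to the basis.

The other S-polynomials (S(h_1,k_3), S(h_2,k_3)) all reduce to 0 modulo the current basis, so we have a Gröbner basis.
Inter-reduce: drop elements whose leading term is divisible by another's, tail-reduce, and make monic.
Reduced Gröbner basis: {p - 3q + 2, q^2 + 3qr + q + r - 1}.

These coincide, so the ideals are equal.
The choice of monomial ordering does not affect the verdict — as long as both bases are computed under the same ordering, their equality decides ideal equality.

Yes, the ideals are equal.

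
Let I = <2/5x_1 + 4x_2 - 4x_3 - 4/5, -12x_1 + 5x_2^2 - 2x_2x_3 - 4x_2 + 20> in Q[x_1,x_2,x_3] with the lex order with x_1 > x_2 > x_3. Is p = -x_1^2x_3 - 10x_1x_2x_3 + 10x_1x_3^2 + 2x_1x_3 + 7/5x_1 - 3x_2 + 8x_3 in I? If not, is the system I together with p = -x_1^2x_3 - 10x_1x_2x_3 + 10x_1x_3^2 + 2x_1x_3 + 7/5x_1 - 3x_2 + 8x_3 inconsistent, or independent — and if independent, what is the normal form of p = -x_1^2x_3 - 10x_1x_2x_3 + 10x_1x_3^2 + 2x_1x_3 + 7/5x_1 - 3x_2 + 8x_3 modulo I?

First compute the reduced Gröbner basis of I by Buchberger's algorithm.
f_1 = 2/5x_1 + 4x_2 - 4x_3 - 4/5, LT = x_1.
f_2 = -12x_1 + 5x_2^2 - 2x_2x_3 - 4x_2 + 20, LT = x_1.

S(f_1,f_2): lcm = x_1. S = 5/12x_2^2 - 1/6x_2x_3 + 29/3x_2 - 10x_3 - 1/3.
  leading term x_2^2: no divisor's leading term divides it; move 5/12x_2^2 to the remainder.
  leading term x_2x_3: no divisor's leading term divides it; move -1/6x_2x_3 to the remainder.
  leading term x_2: no divisor's leading term divides it; move 29/3x_2 to the remainder.
  leading term x_3: no divisor's leading term divides it; move -10x_3 to the remainder.
  leading term 1: no divisor's leading term divides it; move -1/3 to the remainder.
  remainder 5/12x_2^2 - 1/6x_2x_3 + 29/3x_2 - 10x_3 - 1/3 ≠ 0; add h_3 = 5/12x_2^2 - 1/6x_2x_3 + 29/3x_2 - 10x_3 - 1/3 to the basis.

The other S-polynomials (S(f_1,h_3), S(f_2,h_3)) all reduce to 0 modulo the current basis, so we have a Gröbner basis.
Inter-reduce: drop elements whose leading term is divisible by another's, tail-reduce, and make monic.
Reduced Gröbner basis: {x_1 + 10x_2 - 10x_3 - 2, x_2^2 - 2/5x_2x_3 + 116/5x_2 - 24x_3 - 4/5}.
Label its elements g_1 = x_1 + 10x_2 - 10x_3 - 2, g_2 = x_2^2 - 2/5x_2x_3 + 116/5x_2 - 24x_3 - 4/5.

Reduce p = -x_1^2x_3 - 10x_1x_2x_3 + 10x_1x_3^2 + 2x_1x_3 + 7/5x_1 - 3x_2 + 8x_3 modulo G:
  leading term x_1^2x_3: subtract (-x_1x_3)·g_1 from -x_1^2x_3 - 10x_1x_2x_3 + 10x_1x_3^2 + 2x_1x_3 + 7/5x_1 - 3x_2 + 8x_3 → 7/5x_1 - 3x_2 + 8x_3
  leading term x_1: subtract (7/5)·g_1 from 7/5x_1 - 3x_2 + 8x_3 → -17x_2 + 22x_3 + 14/5
  leading term x_2: no divisor's leading term divides it; move -17x_2 to the remainder.
  leading term x_3: no divisor's leading term divides it; move 22x_3 to the remainder.
  leading term 1: no divisor's leading term divides it; move 14/5 to the remainder.
  normal form = -17x_2 + 22x_3 + 14/5.
The normal form is nonzero, so p ∉ I. Since p minus its normal form lies in I, I + (p) = I + (r) where r = -17x_2 + 22x_3 + 14/5; decide whether this ideal is the whole ring.
Run Buchberger on G together with r (pairs among the g_i already reduce to 0 since G is a Gröbner basis):
g_1 = x_1 + 10x_2 - 10x_3 - 2, LT = x_1.
g_2 = x_2^2 - 2/5x_2x_3 + 116/5x_2 - 24x_3 - 4/5, LT = x_2^2.
r = -17x_2 + 22x_3 + 14/5, LT = x_2.

S(g_2,r): lcm = x_2^2. S = 76/85x_2x_3 + 1986/85x_2 - 24x_3 - 4/5.
  leading term x_2x_3: subtract (-76/1445x_3)·r from 76/85x_2x_3 + 1986/85x_2 - 24x_3 - 4/5 → 1986/85x_2 + 1672/1445x_3^2 - 172336/7225x_3 - 4/5
  leading term x_2: subtract (-1986/1445)·r from 1986/85x_2 + 1672/1445x_3^2 - 172336/7225x_3 - 4/5 → 1672/1445x_3^2 + 46124/7225x_3 + 22024/7225
  leading term x_3^2: no divisor's leading term divides it; move 1672/1445x_3^2 to the remainder.
  leading term x_3: no divisor's leading term divides it; move 46124/7225x_3 to the remainder.
  leading term 1: no divisor's leading term divides it; move 22024/7225 to the remainder.
  remainder 1672/1445x_3^2 + 46124/7225x_3 + 22024/7225 ≠ 0; add m_4 = 1672/1445x_3^2 + 46124/7225x_3 + 22024/7225 to the basis.

The other S-polynomials (S(g_1,g_2), S(g_1,r), S(g_1,m_4), S(g_2,m_4), S(r,m_4)) all reduce to 0 modulo the current basis, so we have a Gröbner basis.
Inter-reduce: drop elements whose leading term is divisible by another's, tail-reduce, and make monic.
Reduced Gröbner basis: {x_1 + 50/17x_3 - 6/17, x_2 - 22/17x_3 - 14/85, x_3^2 + 11531/2090x_3 + 2753/1045}.
The reduced Gröbner basis of I + (p) is {x_1 + 50/17x_3 - 6/17, x_2 - 22/17x_3 - 14/85, x_3^2 + 11531/2090x_3 + 2753/1045} ≠ {1}, a proper ideal, so the enlarged system stays consistent: p is independent of I, with normal form -17x_2 + 22x_3 + 14/5.

The remainder on division by a Gröbner basis is unique — it is the normal form.

-x_1^2x_3 - 10x_1x_2x_3 + 10x_1x_3^2 + 2x_1x_3 + 7/5x_1 - 3x_2 + 8x_3 is independent of I; its normal form modulo I is -17x_2 + 22x_3 + 14/5.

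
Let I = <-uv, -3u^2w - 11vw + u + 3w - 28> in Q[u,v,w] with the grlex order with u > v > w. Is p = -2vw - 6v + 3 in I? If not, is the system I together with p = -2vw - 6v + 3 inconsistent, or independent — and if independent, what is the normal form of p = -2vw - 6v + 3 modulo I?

First compute the reduced Gröbner basis of I by Buchberger's algorithm.
f_1 = -uv, LT = uv.
f_2 = -3u^2w - 11vw + u + 3w - 28, LT = u^2w.

S(f_1,f_2): lcm = u^2vw. S = -11/3v^2w + 1/3uv + vw - 28/3v.
  leading term v^2w: no divisor's leading term divides it; move -11/3v^2w to the remainder.
  leading term uv: subtract (-1/3)·f_1 from 1/3uv + vw - 28/3v → vw - 28/3v
  leading term vw: no divisor's leading term divides it; move vw to the remainder.
  leading term v: no divisor's leading term divides it; move -28/3v to the remainder.
  remainder -11/3v^2w + vw - 28/3v ≠ 0; add h_3 = -11/3v^2w + vw - 28/3v to the basis.

The other S-polynomials (S(f_1,h_3), S(f_2,h_3)) all reduce to 0 modulo the current basis, so we have a Gröbner basis.
Inter-reduce: drop elements whose leading term is divisible by another's, tail-reduce, and make monic.
Reduced Gröbner basis: {u^2w + 11/3vw - 1/3u - w + 28/3, v^2w - 3/11vw + 28/11v, uv}.
Label its elements g_1 = u^2w + 11/3vw - 1/3u - w + 28/3, g_2 = v^2w - 3/11vw + 28/11v, g_3 = uv.

Reduce p = -2vw - 6v + 3 modulo G:
  leading term vw: no divisor's leading term divides it; move -2vw to the remainder.
  leading term v: no divisor's leading term divides it; move -6v to the remainder.
  leading term 1: no divisor's leading term divides it; move 3 to the remainder.
  normal form = -2vw - 6v + 3.
The normal form is nonzero, so p ∉ I. Since p minus its normal form lies in I, I + (p) = I + (r) where r = -2vw - 6v + 3; decide whether this ideal is the whole ring.
Run Buchberger on G together with r (pairs among the g_i already reduce to 0 since G is a Gröbner basis):
g_1 = u^2w + 11/3vw - 1/3u - w + 28/3, LT = u^2w.
g_2 = v^2w - 3/11vw + 28/11v, LT = v^2w.
g_3 = uv, LT = uv.
r = -2vw - 6v + 3, LT = vw.

S(g_1,r): lcm = u^2vw. S = -3u^2v + 11/3v^2w + 3/2u^2 - 1/3uv - vw + 28/3v.
  leading term u^2v: subtract (-3u)·g_3 from -3u^2v + 11/3v^2w + 3/2u^2 - 1/3uv - vw + 28/3v → 11/3v^2w + 3/2u^2 - 1/3uv - vw + 28/3v
  leading term v^2w: subtract (11/3)·g_2 from 11/3v^2w + 3/2u^2 - 1/3uv - vw + 28/3v → 3/2u^2 - 1/3uv
  leading term u^2: no divisor's leading term divides it; move 3/2u^2 to the remainder.
  leading term uv: subtract (-1/3)·g_3 from -1/3uv → 0
  remainder 3/2u^2 ≠ 0; add m_5 = 3/2u^2 to the basis.

S(g_2,r): lcm = v^2w. S = -3v^2 - 3/11vw + 89/22v.
  leading term v^2: no divisor's leading term divides it; move -3v^2 to the remainder.
  leading term vw: subtract (3/22)·r from -3/11vw + 89/22v → 107/22v - 9/22
  leading term v: no divisor's leading term divides it; move 107/22v to the remainder.
  leading term 1: no divisor's leading term divides it; move -9/22 to the remainder.
  remainder -3v^2 + 107/22v - 9/22 ≠ 0; add m_6 = -3v^2 + 107/22v - 9/22 to the basis.

S(g_3,r): lcm = uvw. S = -3uv + 3/2u.
  leading term uv: subtract (-3)·g_3 from -3uv + 3/2u → 3/2u
  leading term u: no divisor's leading term divides it; move 3/2u to the remainder.
  remainder 3/2u ≠ 0; add m_7 = 3/2u to the basis.

S(g_1,m_5): lcm = u^2w. S = 11/3vw - 1/3u - w + 28/3.
  leading term vw: subtract (-11/6)·r from 11/3vw - 1/3u - w + 28/3 → -1/3u - 11v - w + 89/6
  leading term u: subtract (-2/9)·m_7 from -1/3u - 11v - w + 89/6 → -11v - w + 89/6
  leading term v: no divisor's leading term divides it; move -11v to the remainder.
  leading term w: no divisor's leading term divides it; move -w to the remainder.
  leading term 1: no divisor's leading term divides it; move 89/6 to the remainder.
  remainder -11v - w + 89/6 ≠ 0; add m_8 = -11v - w + 89/6 to the basis.

S(r,m_8): lcm = vw. S = -1/11w^2 + 3v + 89/66w - 3/2.
  leading term w^2: no divisor's leading term divides it; move -1/11w^2 to the remainder.
  leading term v: subtract (-3/11)·m_8 from 3v + 89/66w - 3/2 → 71/66w + 28/11
  leading term w: no divisor's leading term divides it; move 71/66w to the remainder.
  leading term 1: no divisor's leading term divides it; move 28/11 to the remainder.
  remainder -1/11w^2 + 71/66w + 28/11 ≠ 0; add m_9 = -1/11w^2 + 71/66w + 28/11 to the basis.

The other S-polynomials (S(g_1,g_2), S(g_1,g_3), S(g_2,g_3), S(g_2,m_5), S(g_3,m_5), S(r,m_5), S(g_1,m_6), S(g_2,m_6), S(g_3,m_6), S(r,m_6), S(m_5,m_6), S(g_1,m_7), S(g_2,m_7), S(g_3,m_7), S(r,m_7), S(m_5,m_7), S(m_6,m_7), S(g_1,m_8), S(g_2,m_8), S(g_3,m_8), S(m_5,m_8), S(m_6,m_8), S(m_7,m_8), S(g_1,m_9), S(g_2,m_9), S(g_3,m_9), S(r,m_9), S(m_5,m_9), S(m_6,m_9), S(m_7,m_9), S(m_8,m_9)) all reduce to 0 modulo the current basis, so we have a Gröbner basis.
Inter-reduce: drop elements whose leading term is divisible by another's, tail-reduce, and make monic.
Reduced Gröbner basis: {w^2 - 71/6w - 28, u, v + 1/11w - 89/66}.
The reduced Gröbner basis of I + (p) is {w^2 - 71/6w - 28, u, v + 1/11w - 89/66} ≠ {1}, a proper ideal, so the enlarged system stays consistent: p is independent of I, with normal form -2vw - 6v + 3.

-2vw - 6v + 3 is independent of I; its normal form modulo I is -2vw - 6v + 3.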